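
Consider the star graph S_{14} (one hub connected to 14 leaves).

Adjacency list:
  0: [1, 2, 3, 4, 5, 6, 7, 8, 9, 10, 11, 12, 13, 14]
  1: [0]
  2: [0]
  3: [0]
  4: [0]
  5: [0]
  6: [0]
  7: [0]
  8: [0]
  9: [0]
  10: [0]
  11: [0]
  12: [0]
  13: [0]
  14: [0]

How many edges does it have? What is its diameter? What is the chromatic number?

Star graph S_{14}: the hub connects to all 14 leaves.
Edges = 14.
Diameter = 2 (any leaf to hub is 1, leaf to leaf through hub is 2).
Star graphs are bipartite (hub vs leaves), so chromatic number = 2.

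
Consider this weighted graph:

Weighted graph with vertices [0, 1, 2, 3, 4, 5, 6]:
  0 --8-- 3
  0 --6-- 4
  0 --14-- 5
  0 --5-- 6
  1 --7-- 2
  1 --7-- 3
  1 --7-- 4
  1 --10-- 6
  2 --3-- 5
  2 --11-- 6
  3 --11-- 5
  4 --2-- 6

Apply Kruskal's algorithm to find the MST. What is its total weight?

Applying Kruskal's algorithm (sort edges by weight, add if no cycle):
  Add (4,6) w=2
  Add (2,5) w=3
  Add (0,6) w=5
  Skip (0,4) w=6 (creates cycle)
  Add (1,2) w=7
  Add (1,4) w=7
  Add (1,3) w=7
  Skip (0,3) w=8 (creates cycle)
  Skip (1,6) w=10 (creates cycle)
  Skip (2,6) w=11 (creates cycle)
  Skip (3,5) w=11 (creates cycle)
  Skip (0,5) w=14 (creates cycle)
MST weight = 31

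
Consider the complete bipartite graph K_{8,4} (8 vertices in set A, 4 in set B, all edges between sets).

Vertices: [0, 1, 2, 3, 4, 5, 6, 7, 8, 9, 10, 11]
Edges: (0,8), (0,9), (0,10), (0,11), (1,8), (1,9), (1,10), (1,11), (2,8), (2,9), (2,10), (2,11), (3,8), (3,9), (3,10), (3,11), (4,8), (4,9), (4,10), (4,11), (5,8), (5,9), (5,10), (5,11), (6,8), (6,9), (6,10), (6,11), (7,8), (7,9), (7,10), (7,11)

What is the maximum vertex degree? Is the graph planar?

Set-A vertices have degree 4; set-B vertices have degree 8. Maximum degree = max(8,4) = 8.
K_{8,4} contains K_{3,3} as a subgraph (since both sides have >= 3 vertices); by Kuratowski's theorem it is not planar.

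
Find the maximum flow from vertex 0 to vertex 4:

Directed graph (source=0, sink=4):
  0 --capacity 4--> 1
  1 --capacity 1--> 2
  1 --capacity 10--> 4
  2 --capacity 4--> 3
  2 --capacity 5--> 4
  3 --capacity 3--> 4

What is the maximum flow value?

Computing max flow:
  Flow on (0->1): 4/4
  Flow on (1->4): 4/10
Maximum flow = 4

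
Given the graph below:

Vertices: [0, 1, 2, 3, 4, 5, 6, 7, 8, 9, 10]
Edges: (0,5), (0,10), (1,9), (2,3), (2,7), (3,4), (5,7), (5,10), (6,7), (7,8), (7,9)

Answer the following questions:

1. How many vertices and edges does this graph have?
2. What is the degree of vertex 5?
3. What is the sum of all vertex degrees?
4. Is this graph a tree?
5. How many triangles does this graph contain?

Count: 11 vertices, 11 edges.
Vertex 5 has neighbors [0, 7, 10], degree = 3.
Handshaking lemma: 2 * 11 = 22.
A tree on 11 vertices has 10 edges. This graph has 11 edges (1 extra). Not a tree.
Number of triangles = 1.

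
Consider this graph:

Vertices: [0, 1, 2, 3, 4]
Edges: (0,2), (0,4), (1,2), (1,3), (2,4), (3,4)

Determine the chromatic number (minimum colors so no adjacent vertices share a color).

The graph has a maximum clique of size 3 (lower bound on chromatic number).
A valid 3-coloring: {0: 2, 1: 1, 2: 0, 3: 0, 4: 1}.
Chromatic number = 3.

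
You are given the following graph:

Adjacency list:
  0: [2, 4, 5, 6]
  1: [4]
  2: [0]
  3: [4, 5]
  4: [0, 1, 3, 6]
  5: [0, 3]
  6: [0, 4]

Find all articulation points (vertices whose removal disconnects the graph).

An articulation point is a vertex whose removal disconnects the graph.
Articulation points: [0, 4]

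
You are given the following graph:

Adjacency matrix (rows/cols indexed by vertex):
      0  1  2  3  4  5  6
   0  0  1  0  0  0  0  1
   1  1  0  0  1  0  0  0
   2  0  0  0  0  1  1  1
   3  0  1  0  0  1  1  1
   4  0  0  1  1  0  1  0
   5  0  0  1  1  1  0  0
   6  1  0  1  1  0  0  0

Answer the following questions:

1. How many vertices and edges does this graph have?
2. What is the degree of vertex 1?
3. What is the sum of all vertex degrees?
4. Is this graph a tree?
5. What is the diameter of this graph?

Count: 7 vertices, 10 edges.
Vertex 1 has neighbors [0, 3], degree = 2.
Handshaking lemma: 2 * 10 = 20.
A tree on 7 vertices has 6 edges. This graph has 10 edges (4 extra). Not a tree.
Diameter (longest shortest path) = 3.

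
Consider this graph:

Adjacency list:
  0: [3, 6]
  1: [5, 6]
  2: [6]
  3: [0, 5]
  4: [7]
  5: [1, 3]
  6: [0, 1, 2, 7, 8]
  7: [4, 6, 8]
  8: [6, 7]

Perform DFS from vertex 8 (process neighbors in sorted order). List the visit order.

DFS from vertex 8 (neighbors processed in ascending order):
Visit order: 8, 6, 0, 3, 5, 1, 2, 7, 4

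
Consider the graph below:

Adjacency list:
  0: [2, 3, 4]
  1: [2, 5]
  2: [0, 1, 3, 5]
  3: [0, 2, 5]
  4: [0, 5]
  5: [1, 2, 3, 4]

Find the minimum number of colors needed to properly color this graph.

The graph has a maximum clique of size 3 (lower bound on chromatic number).
A valid 3-coloring: {0: 1, 1: 2, 2: 0, 3: 2, 4: 0, 5: 1}.
Chromatic number = 3.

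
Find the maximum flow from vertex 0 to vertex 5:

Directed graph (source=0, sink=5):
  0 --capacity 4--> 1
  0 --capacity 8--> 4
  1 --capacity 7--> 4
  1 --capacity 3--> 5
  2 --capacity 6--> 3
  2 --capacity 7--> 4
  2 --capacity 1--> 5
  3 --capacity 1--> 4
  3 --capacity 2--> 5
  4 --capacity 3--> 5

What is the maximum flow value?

Computing max flow:
  Flow on (0->1): 3/4
  Flow on (0->4): 3/8
  Flow on (1->5): 3/3
  Flow on (4->5): 3/3
Maximum flow = 6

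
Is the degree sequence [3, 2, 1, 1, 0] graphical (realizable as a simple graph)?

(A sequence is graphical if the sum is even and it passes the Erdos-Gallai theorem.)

Sum of degrees = 7. Sum is odd, so the sequence is NOT graphical.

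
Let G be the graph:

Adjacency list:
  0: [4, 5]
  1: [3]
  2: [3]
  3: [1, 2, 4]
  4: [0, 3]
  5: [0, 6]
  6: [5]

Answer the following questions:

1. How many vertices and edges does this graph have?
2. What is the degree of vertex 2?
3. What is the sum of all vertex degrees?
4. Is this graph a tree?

Count: 7 vertices, 6 edges.
Vertex 2 has neighbors [3], degree = 1.
Handshaking lemma: 2 * 6 = 12.
A graph is a tree iff it is connected and has exactly n-1 edges. This graph is connected (all 7 vertices in one component) and has 7-1 = 6 edges. It is a tree.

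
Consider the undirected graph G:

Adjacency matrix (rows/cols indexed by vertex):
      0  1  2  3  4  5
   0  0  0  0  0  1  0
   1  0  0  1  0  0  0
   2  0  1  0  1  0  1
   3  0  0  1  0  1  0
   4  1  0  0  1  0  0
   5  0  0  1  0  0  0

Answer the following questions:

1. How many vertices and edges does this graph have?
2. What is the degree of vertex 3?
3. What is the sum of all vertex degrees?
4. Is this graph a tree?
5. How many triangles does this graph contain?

Count: 6 vertices, 5 edges.
Vertex 3 has neighbors [2, 4], degree = 2.
Handshaking lemma: 2 * 5 = 10.
A graph is a tree iff it is connected and has exactly n-1 edges. This graph is connected (all 6 vertices in one component) and has 6-1 = 5 edges. It is a tree.
Number of triangles = 0.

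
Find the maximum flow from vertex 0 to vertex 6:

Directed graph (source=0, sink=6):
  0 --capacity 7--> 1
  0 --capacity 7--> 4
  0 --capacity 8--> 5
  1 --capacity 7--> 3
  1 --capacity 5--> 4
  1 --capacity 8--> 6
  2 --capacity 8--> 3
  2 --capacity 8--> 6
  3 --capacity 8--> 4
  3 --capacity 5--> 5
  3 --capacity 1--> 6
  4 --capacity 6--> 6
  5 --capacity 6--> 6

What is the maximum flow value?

Computing max flow:
  Flow on (0->1): 7/7
  Flow on (0->4): 6/7
  Flow on (0->5): 6/8
  Flow on (1->6): 7/8
  Flow on (4->6): 6/6
  Flow on (5->6): 6/6
Maximum flow = 19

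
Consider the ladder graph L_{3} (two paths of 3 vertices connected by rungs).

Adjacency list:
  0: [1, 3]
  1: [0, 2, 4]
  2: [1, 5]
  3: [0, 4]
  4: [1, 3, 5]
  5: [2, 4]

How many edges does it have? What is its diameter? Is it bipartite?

Ladder graph L_{3}: 3 rungs + 2 * (3-1) path edges = 3 + 4 = 7 edges.
Diameter = 3.
Ladder graphs are bipartite (alternating coloring along each path).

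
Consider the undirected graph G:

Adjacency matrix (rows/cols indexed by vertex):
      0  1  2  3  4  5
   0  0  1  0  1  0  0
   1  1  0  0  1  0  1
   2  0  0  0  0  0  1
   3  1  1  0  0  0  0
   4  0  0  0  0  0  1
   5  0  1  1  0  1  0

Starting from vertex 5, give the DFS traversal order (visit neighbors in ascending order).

DFS from vertex 5 (neighbors processed in ascending order):
Visit order: 5, 1, 0, 3, 2, 4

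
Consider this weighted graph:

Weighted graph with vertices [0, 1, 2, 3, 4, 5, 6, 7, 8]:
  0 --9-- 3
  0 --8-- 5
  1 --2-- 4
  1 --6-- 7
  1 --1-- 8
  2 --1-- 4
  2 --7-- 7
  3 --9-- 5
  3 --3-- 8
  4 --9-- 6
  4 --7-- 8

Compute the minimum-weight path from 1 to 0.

Using Dijkstra's algorithm from vertex 1:
Shortest path: 1 -> 8 -> 3 -> 0
Total weight: 1 + 3 + 9 = 13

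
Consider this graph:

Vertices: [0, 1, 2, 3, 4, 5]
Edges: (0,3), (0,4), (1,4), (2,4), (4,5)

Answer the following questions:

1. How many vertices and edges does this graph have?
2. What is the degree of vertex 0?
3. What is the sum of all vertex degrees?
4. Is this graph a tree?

Count: 6 vertices, 5 edges.
Vertex 0 has neighbors [3, 4], degree = 2.
Handshaking lemma: 2 * 5 = 10.
A graph is a tree iff it is connected and has exactly n-1 edges. This graph is connected (all 6 vertices in one component) and has 6-1 = 5 edges. It is a tree.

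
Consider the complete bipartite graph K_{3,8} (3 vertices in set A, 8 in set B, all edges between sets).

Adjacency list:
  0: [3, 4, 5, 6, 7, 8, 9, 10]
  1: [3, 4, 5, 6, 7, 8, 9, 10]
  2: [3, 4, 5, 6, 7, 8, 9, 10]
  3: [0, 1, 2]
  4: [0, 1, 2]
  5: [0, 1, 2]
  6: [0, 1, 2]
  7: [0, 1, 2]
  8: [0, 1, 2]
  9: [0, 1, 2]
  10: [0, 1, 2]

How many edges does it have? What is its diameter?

K_{3,8} has 3 * 8 = 24 edges.
Any vertex reaches any opposite-side vertex in 1 step; same-side vertices reach in 2 steps via any opposite-side vertex.
Diameter = 2.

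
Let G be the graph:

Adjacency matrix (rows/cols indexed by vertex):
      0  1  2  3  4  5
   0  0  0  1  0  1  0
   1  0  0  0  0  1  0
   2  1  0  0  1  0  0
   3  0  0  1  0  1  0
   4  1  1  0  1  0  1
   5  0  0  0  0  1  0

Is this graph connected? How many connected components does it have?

Checking connectivity: the graph has 1 connected component(s).
All vertices are reachable from each other. The graph IS connected.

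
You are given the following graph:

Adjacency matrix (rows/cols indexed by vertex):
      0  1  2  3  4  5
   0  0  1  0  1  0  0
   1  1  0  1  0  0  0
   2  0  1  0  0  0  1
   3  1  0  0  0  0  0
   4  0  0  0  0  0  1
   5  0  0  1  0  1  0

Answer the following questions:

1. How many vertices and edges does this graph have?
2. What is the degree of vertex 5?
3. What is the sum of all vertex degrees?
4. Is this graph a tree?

Count: 6 vertices, 5 edges.
Vertex 5 has neighbors [2, 4], degree = 2.
Handshaking lemma: 2 * 5 = 10.
A graph is a tree iff it is connected and has exactly n-1 edges. This graph is connected (all 6 vertices in one component) and has 6-1 = 5 edges. It is a tree.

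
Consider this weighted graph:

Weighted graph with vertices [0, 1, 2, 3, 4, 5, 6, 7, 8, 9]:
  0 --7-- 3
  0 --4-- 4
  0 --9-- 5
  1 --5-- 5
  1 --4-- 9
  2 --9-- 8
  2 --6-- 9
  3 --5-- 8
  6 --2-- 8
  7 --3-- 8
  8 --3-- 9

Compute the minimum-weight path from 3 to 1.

Using Dijkstra's algorithm from vertex 3:
Shortest path: 3 -> 8 -> 9 -> 1
Total weight: 5 + 3 + 4 = 12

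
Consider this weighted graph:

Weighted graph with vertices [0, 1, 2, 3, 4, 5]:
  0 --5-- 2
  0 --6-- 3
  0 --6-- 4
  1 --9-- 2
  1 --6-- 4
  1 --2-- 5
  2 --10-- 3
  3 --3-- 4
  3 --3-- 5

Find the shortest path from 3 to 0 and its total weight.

Using Dijkstra's algorithm from vertex 3:
Shortest path: 3 -> 0
Total weight: 6 = 6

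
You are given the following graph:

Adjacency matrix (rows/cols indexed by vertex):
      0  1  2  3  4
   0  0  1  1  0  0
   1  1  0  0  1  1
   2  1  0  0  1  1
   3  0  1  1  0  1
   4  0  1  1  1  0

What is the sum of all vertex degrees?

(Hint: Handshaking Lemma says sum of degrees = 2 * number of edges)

Count edges: 7 edges.
By Handshaking Lemma: sum of degrees = 2 * 7 = 14.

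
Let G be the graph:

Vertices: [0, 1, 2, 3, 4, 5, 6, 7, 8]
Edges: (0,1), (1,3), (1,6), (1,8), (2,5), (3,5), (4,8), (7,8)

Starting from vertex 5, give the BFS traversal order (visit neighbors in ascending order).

BFS from vertex 5 (neighbors processed in ascending order):
Visit order: 5, 2, 3, 1, 0, 6, 8, 4, 7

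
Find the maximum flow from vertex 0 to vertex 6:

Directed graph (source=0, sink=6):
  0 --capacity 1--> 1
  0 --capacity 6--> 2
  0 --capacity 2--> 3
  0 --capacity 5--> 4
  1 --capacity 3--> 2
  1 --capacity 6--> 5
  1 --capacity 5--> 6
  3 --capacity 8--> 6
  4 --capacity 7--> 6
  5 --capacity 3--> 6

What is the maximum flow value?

Computing max flow:
  Flow on (0->1): 1/1
  Flow on (0->3): 2/2
  Flow on (0->4): 5/5
  Flow on (1->6): 1/5
  Flow on (3->6): 2/8
  Flow on (4->6): 5/7
Maximum flow = 8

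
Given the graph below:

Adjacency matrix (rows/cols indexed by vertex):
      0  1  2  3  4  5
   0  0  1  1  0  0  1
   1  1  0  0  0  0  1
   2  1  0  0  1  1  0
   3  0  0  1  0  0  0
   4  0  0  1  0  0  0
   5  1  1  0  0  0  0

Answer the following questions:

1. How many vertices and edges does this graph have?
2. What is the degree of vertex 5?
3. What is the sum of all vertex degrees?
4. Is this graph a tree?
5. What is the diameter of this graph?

Count: 6 vertices, 6 edges.
Vertex 5 has neighbors [0, 1], degree = 2.
Handshaking lemma: 2 * 6 = 12.
A tree on 6 vertices has 5 edges. This graph has 6 edges (1 extra). Not a tree.
Diameter (longest shortest path) = 3.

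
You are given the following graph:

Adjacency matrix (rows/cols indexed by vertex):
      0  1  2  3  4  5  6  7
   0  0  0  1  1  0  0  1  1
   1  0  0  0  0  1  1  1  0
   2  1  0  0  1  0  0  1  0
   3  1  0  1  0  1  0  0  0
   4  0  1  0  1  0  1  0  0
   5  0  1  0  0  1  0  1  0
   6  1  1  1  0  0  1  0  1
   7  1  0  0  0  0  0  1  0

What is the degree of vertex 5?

Vertex 5 has neighbors [1, 4, 6], so deg(5) = 3.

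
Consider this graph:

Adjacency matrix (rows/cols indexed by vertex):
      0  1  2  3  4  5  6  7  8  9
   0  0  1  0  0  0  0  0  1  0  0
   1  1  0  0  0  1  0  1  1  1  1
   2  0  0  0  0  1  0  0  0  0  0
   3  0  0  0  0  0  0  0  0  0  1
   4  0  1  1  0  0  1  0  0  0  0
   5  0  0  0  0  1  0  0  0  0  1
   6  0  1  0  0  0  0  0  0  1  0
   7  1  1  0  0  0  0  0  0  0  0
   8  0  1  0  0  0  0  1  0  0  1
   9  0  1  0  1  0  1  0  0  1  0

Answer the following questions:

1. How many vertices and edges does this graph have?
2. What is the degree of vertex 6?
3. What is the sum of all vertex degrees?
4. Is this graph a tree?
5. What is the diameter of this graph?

Count: 10 vertices, 13 edges.
Vertex 6 has neighbors [1, 8], degree = 2.
Handshaking lemma: 2 * 13 = 26.
A tree on 10 vertices has 9 edges. This graph has 13 edges (4 extra). Not a tree.
Diameter (longest shortest path) = 4.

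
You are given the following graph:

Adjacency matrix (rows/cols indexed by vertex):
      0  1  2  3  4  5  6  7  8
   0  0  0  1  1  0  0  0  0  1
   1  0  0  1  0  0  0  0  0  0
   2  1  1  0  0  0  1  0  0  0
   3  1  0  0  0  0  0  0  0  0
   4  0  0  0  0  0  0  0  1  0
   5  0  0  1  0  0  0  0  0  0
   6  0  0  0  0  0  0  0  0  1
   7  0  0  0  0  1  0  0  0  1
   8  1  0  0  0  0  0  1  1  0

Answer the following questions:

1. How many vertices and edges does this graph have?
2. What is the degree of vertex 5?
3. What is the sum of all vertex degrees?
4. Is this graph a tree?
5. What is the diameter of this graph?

Count: 9 vertices, 8 edges.
Vertex 5 has neighbors [2], degree = 1.
Handshaking lemma: 2 * 8 = 16.
A graph is a tree iff it is connected and has exactly n-1 edges. This graph is connected (all 9 vertices in one component) and has 9-1 = 8 edges. It is a tree.
Diameter (longest shortest path) = 5.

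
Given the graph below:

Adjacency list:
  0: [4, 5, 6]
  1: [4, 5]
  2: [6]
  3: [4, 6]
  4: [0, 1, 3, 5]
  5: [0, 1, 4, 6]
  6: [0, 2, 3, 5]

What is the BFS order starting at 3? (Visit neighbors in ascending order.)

BFS from vertex 3 (neighbors processed in ascending order):
Visit order: 3, 4, 6, 0, 1, 5, 2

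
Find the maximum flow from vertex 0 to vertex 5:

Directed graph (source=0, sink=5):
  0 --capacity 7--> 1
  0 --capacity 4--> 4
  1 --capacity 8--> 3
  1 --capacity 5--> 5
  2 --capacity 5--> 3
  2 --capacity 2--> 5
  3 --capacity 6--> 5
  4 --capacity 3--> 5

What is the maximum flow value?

Computing max flow:
  Flow on (0->1): 7/7
  Flow on (0->4): 3/4
  Flow on (1->3): 2/8
  Flow on (1->5): 5/5
  Flow on (3->5): 2/6
  Flow on (4->5): 3/3
Maximum flow = 10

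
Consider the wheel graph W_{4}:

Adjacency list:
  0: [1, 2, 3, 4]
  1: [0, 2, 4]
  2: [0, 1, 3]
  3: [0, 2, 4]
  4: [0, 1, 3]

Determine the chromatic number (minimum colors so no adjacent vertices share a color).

W_{4} = C_{4} plus a hub adjacent to every cycle vertex.
The outer cycle needs 2 colors (even cycle); the hub is adjacent to all of them so needs a fresh color.
Chromatic number = 2 + 1 = 3.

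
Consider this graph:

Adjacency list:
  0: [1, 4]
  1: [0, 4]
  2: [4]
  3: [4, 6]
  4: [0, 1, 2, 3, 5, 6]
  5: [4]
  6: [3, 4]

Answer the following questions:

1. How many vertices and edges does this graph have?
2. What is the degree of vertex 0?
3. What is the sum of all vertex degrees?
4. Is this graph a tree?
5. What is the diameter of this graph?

Count: 7 vertices, 8 edges.
Vertex 0 has neighbors [1, 4], degree = 2.
Handshaking lemma: 2 * 8 = 16.
A tree on 7 vertices has 6 edges. This graph has 8 edges (2 extra). Not a tree.
Diameter (longest shortest path) = 2.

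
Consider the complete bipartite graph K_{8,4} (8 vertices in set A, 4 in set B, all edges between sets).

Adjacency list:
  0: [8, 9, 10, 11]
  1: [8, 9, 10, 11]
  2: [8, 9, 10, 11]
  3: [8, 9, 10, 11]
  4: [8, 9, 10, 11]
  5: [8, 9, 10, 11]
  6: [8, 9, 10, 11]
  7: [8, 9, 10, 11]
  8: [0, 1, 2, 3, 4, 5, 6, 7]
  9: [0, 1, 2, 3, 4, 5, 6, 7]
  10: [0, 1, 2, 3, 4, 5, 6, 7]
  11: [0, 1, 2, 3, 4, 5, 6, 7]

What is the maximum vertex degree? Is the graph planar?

Set-A vertices have degree 4; set-B vertices have degree 8. Maximum degree = max(8,4) = 8.
K_{8,4} contains K_{3,3} as a subgraph (since both sides have >= 3 vertices); by Kuratowski's theorem it is not planar.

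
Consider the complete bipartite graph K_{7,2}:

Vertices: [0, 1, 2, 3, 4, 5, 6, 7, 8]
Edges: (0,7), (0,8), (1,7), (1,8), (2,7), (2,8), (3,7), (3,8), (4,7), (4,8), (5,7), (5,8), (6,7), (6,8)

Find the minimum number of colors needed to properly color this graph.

K_{7,2} is bipartite: vertices split into two independent sets of size 7 and 2.
Color one set 0, the other 1. No adjacent vertices share a color.
Chromatic number = 2.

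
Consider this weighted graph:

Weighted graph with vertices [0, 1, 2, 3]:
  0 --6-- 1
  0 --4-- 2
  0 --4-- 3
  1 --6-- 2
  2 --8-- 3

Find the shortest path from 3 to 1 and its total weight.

Using Dijkstra's algorithm from vertex 3:
Shortest path: 3 -> 0 -> 1
Total weight: 4 + 6 = 10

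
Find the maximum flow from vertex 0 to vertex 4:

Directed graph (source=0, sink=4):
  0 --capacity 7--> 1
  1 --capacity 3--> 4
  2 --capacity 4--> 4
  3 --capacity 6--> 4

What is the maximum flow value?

Computing max flow:
  Flow on (0->1): 3/7
  Flow on (1->4): 3/3
Maximum flow = 3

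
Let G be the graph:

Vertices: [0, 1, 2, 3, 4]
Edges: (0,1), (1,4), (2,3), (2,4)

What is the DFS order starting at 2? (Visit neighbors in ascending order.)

DFS from vertex 2 (neighbors processed in ascending order):
Visit order: 2, 3, 4, 1, 0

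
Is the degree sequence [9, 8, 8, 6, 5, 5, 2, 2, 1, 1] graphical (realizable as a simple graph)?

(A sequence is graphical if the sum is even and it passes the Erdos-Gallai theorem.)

Sum of degrees = 47. Sum is odd, so the sequence is NOT graphical.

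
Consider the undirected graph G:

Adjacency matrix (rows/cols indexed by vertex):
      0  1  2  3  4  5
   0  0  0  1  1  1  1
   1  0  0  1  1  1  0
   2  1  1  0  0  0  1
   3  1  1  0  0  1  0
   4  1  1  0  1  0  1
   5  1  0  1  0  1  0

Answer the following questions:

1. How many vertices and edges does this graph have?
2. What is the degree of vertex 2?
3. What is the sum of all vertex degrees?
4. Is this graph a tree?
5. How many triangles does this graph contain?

Count: 6 vertices, 10 edges.
Vertex 2 has neighbors [0, 1, 5], degree = 3.
Handshaking lemma: 2 * 10 = 20.
A tree on 6 vertices has 5 edges. This graph has 10 edges (5 extra). Not a tree.
Number of triangles = 4.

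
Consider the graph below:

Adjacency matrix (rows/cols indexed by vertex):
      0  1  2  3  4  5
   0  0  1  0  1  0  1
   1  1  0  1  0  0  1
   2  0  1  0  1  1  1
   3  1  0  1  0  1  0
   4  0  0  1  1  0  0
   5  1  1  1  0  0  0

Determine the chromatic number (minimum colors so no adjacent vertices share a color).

The graph has a maximum clique of size 3 (lower bound on chromatic number).
A valid 3-coloring: {0: 0, 1: 1, 2: 0, 3: 1, 4: 2, 5: 2}.
Chromatic number = 3.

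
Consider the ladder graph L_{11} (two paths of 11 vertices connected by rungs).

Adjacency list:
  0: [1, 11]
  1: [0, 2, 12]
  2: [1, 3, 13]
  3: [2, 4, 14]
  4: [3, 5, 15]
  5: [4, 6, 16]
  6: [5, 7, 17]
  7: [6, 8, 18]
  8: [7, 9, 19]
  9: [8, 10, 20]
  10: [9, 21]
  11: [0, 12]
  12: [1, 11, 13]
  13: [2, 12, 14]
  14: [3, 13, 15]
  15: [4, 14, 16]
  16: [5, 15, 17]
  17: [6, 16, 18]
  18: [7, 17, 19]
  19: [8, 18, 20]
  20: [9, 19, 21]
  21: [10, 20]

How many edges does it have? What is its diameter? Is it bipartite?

Ladder graph L_{11}: 11 rungs + 2 * (11-1) path edges = 11 + 20 = 31 edges.
Diameter = 11.
Ladder graphs are bipartite (alternating coloring along each path).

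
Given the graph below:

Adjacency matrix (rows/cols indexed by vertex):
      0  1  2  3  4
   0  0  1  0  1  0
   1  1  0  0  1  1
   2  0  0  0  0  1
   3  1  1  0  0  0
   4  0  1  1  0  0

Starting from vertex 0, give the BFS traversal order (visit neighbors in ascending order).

BFS from vertex 0 (neighbors processed in ascending order):
Visit order: 0, 1, 3, 4, 2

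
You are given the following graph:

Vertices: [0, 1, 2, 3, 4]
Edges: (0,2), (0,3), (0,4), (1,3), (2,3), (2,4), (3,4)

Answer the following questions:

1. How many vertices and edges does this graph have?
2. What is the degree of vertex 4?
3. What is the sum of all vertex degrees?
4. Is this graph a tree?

Count: 5 vertices, 7 edges.
Vertex 4 has neighbors [0, 2, 3], degree = 3.
Handshaking lemma: 2 * 7 = 14.
A tree on 5 vertices has 4 edges. This graph has 7 edges (3 extra). Not a tree.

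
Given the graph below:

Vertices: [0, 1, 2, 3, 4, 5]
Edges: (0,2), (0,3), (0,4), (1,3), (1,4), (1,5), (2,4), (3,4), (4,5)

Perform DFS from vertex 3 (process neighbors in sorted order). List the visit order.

DFS from vertex 3 (neighbors processed in ascending order):
Visit order: 3, 0, 2, 4, 1, 5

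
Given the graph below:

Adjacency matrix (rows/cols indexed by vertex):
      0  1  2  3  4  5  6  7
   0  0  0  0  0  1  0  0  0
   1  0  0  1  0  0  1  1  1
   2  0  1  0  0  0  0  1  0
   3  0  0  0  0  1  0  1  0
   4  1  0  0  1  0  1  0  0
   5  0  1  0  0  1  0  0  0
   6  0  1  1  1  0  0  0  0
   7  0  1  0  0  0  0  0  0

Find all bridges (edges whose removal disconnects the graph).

A bridge is an edge whose removal increases the number of connected components.
Bridges found: (0,4), (1,7)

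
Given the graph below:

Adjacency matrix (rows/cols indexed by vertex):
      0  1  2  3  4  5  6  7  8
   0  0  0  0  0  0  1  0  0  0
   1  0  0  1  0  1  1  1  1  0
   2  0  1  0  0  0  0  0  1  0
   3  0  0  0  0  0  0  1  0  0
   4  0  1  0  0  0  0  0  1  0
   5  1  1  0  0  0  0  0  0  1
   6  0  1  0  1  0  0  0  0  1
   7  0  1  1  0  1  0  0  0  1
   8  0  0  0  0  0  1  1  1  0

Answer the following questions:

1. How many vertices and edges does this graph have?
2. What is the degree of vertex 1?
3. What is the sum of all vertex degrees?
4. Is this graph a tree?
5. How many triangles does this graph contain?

Count: 9 vertices, 12 edges.
Vertex 1 has neighbors [2, 4, 5, 6, 7], degree = 5.
Handshaking lemma: 2 * 12 = 24.
A tree on 9 vertices has 8 edges. This graph has 12 edges (4 extra). Not a tree.
Number of triangles = 2.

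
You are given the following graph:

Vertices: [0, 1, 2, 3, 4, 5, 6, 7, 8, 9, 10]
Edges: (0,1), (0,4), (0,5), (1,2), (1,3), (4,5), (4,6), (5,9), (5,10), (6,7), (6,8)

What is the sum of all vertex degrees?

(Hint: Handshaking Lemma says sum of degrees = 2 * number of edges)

Count edges: 11 edges.
By Handshaking Lemma: sum of degrees = 2 * 11 = 22.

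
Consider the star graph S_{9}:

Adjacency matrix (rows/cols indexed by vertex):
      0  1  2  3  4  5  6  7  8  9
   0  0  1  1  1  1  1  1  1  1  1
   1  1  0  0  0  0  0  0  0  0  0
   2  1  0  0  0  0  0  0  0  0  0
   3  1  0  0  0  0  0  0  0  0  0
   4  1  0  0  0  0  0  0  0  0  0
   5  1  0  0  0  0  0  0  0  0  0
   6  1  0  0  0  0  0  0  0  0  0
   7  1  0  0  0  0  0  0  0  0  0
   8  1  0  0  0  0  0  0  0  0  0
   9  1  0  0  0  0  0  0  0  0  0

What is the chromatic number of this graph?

S_{9} has one hub adjacent to 9 leaves; leaves are pairwise non-adjacent.
Color the hub 0 and every leaf 1.
Chromatic number = 2.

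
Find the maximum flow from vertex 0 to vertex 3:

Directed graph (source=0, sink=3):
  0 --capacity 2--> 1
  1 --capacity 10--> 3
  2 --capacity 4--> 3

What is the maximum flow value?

Computing max flow:
  Flow on (0->1): 2/2
  Flow on (1->3): 2/10
Maximum flow = 2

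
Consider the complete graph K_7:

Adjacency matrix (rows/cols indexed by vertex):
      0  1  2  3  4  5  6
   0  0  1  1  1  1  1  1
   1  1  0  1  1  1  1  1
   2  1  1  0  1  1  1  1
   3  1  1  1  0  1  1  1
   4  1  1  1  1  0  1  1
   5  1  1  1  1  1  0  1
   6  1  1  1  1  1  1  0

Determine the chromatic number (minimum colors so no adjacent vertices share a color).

In K_7, every vertex is adjacent to every other vertex.
Each vertex needs a unique color.
Chromatic number = 7.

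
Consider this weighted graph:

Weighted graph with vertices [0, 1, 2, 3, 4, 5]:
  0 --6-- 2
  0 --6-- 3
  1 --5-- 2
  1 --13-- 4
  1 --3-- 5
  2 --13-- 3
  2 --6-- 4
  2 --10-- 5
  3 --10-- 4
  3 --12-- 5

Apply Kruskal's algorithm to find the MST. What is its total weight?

Applying Kruskal's algorithm (sort edges by weight, add if no cycle):
  Add (1,5) w=3
  Add (1,2) w=5
  Add (0,2) w=6
  Add (0,3) w=6
  Add (2,4) w=6
  Skip (2,5) w=10 (creates cycle)
  Skip (3,4) w=10 (creates cycle)
  Skip (3,5) w=12 (creates cycle)
  Skip (1,4) w=13 (creates cycle)
  Skip (2,3) w=13 (creates cycle)
MST weight = 26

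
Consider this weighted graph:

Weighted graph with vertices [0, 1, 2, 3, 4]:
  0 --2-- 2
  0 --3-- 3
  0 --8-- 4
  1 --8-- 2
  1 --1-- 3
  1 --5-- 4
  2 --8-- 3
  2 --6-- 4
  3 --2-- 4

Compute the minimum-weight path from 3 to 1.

Using Dijkstra's algorithm from vertex 3:
Shortest path: 3 -> 1
Total weight: 1 = 1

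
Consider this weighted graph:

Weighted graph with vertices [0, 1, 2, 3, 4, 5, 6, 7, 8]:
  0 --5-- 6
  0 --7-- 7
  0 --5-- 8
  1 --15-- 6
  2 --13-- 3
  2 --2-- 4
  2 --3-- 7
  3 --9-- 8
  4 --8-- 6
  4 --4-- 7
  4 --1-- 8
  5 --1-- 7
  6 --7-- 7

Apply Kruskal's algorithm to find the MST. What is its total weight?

Applying Kruskal's algorithm (sort edges by weight, add if no cycle):
  Add (4,8) w=1
  Add (5,7) w=1
  Add (2,4) w=2
  Add (2,7) w=3
  Skip (4,7) w=4 (creates cycle)
  Add (0,6) w=5
  Add (0,8) w=5
  Skip (0,7) w=7 (creates cycle)
  Skip (6,7) w=7 (creates cycle)
  Skip (4,6) w=8 (creates cycle)
  Add (3,8) w=9
  Skip (2,3) w=13 (creates cycle)
  Add (1,6) w=15
MST weight = 41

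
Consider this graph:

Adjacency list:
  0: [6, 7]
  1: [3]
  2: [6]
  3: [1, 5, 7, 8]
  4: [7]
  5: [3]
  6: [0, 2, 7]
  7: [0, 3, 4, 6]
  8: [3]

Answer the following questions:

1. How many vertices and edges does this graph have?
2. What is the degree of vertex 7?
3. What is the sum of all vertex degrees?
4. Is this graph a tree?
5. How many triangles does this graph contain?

Count: 9 vertices, 9 edges.
Vertex 7 has neighbors [0, 3, 4, 6], degree = 4.
Handshaking lemma: 2 * 9 = 18.
A tree on 9 vertices has 8 edges. This graph has 9 edges (1 extra). Not a tree.
Number of triangles = 1.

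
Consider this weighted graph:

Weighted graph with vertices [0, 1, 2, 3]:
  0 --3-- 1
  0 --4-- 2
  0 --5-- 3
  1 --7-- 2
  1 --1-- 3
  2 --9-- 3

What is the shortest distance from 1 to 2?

Using Dijkstra's algorithm from vertex 1:
Shortest path: 1 -> 2
Total weight: 7 = 7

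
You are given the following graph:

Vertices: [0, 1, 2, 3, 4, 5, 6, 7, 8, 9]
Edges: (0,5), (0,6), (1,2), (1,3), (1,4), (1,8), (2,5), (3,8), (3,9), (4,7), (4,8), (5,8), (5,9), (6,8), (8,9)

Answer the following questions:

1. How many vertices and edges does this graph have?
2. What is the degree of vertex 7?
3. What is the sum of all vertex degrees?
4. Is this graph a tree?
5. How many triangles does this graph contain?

Count: 10 vertices, 15 edges.
Vertex 7 has neighbors [4], degree = 1.
Handshaking lemma: 2 * 15 = 30.
A tree on 10 vertices has 9 edges. This graph has 15 edges (6 extra). Not a tree.
Number of triangles = 4.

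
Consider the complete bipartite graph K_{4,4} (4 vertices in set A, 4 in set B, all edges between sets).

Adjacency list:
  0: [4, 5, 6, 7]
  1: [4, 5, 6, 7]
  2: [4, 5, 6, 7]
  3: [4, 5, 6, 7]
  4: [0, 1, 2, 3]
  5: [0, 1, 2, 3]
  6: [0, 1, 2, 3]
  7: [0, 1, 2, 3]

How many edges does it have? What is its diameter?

K_{4,4} has 4 * 4 = 16 edges.
Any vertex reaches any opposite-side vertex in 1 step; same-side vertices reach in 2 steps via any opposite-side vertex.
Diameter = 2.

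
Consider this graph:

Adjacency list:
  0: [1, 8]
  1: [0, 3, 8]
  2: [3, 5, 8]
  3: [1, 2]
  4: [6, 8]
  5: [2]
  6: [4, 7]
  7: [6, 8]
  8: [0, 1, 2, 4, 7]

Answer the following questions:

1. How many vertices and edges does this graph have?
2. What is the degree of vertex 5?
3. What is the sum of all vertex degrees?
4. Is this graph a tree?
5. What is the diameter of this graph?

Count: 9 vertices, 11 edges.
Vertex 5 has neighbors [2], degree = 1.
Handshaking lemma: 2 * 11 = 22.
A tree on 9 vertices has 8 edges. This graph has 11 edges (3 extra). Not a tree.
Diameter (longest shortest path) = 4.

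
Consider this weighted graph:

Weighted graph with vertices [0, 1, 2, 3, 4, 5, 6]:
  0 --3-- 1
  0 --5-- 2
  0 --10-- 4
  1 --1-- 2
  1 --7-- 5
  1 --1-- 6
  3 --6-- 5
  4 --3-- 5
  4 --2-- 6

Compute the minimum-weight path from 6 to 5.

Using Dijkstra's algorithm from vertex 6:
Shortest path: 6 -> 4 -> 5
Total weight: 2 + 3 = 5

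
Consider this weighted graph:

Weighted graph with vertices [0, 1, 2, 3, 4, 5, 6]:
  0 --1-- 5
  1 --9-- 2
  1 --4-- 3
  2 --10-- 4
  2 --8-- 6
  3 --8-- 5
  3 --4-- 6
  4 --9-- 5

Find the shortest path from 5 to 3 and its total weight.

Using Dijkstra's algorithm from vertex 5:
Shortest path: 5 -> 3
Total weight: 8 = 8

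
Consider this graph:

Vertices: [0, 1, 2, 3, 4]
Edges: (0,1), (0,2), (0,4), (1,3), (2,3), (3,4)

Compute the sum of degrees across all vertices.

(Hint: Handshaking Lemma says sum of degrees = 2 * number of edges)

Count edges: 6 edges.
By Handshaking Lemma: sum of degrees = 2 * 6 = 12.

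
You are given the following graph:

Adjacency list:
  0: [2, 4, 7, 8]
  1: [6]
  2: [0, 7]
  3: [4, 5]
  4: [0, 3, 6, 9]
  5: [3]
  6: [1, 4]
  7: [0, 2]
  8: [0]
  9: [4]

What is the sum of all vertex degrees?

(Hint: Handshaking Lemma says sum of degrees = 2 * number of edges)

Count edges: 10 edges.
By Handshaking Lemma: sum of degrees = 2 * 10 = 20.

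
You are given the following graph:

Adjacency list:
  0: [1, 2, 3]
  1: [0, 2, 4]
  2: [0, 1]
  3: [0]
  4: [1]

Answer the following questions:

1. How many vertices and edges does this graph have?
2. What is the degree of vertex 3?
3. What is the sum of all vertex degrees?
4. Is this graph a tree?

Count: 5 vertices, 5 edges.
Vertex 3 has neighbors [0], degree = 1.
Handshaking lemma: 2 * 5 = 10.
A tree on 5 vertices has 4 edges. This graph has 5 edges (1 extra). Not a tree.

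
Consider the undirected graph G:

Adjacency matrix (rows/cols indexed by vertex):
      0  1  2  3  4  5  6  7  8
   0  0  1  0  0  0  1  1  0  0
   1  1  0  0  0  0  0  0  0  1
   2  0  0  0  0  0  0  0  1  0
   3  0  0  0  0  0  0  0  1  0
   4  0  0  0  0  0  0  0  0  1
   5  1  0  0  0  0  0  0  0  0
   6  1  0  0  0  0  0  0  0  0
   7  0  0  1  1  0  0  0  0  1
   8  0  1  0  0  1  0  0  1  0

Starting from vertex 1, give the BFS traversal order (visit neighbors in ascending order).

BFS from vertex 1 (neighbors processed in ascending order):
Visit order: 1, 0, 8, 5, 6, 4, 7, 2, 3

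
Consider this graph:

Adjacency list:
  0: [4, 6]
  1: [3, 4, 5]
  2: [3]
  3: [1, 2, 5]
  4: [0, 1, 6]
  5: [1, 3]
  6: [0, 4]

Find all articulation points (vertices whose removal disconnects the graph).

An articulation point is a vertex whose removal disconnects the graph.
Articulation points: [1, 3, 4]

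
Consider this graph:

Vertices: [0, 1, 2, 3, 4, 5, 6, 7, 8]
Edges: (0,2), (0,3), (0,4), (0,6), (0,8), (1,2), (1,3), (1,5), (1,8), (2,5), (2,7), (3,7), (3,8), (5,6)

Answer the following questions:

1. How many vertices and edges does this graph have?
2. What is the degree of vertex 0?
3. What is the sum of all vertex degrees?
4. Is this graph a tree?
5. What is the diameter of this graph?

Count: 9 vertices, 14 edges.
Vertex 0 has neighbors [2, 3, 4, 6, 8], degree = 5.
Handshaking lemma: 2 * 14 = 28.
A tree on 9 vertices has 8 edges. This graph has 14 edges (6 extra). Not a tree.
Diameter (longest shortest path) = 3.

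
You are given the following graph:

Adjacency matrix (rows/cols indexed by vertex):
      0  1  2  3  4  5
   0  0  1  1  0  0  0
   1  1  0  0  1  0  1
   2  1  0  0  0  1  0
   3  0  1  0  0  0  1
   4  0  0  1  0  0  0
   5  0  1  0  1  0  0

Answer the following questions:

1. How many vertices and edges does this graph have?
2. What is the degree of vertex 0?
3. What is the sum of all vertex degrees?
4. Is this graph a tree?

Count: 6 vertices, 6 edges.
Vertex 0 has neighbors [1, 2], degree = 2.
Handshaking lemma: 2 * 6 = 12.
A tree on 6 vertices has 5 edges. This graph has 6 edges (1 extra). Not a tree.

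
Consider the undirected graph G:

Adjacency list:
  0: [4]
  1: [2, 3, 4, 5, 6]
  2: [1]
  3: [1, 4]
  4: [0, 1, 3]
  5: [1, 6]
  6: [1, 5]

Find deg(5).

Vertex 5 has neighbors [1, 6], so deg(5) = 2.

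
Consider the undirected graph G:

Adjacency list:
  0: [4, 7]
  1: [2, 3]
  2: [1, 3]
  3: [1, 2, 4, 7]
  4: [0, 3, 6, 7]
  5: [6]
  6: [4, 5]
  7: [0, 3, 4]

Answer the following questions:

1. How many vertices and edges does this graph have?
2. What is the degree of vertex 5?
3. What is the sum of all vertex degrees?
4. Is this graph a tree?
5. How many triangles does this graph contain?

Count: 8 vertices, 10 edges.
Vertex 5 has neighbors [6], degree = 1.
Handshaking lemma: 2 * 10 = 20.
A tree on 8 vertices has 7 edges. This graph has 10 edges (3 extra). Not a tree.
Number of triangles = 3.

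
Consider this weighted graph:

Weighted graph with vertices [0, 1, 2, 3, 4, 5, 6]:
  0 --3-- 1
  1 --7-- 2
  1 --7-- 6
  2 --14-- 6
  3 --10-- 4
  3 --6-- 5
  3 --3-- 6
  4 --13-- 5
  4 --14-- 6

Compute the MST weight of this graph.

Applying Kruskal's algorithm (sort edges by weight, add if no cycle):
  Add (0,1) w=3
  Add (3,6) w=3
  Add (3,5) w=6
  Add (1,6) w=7
  Add (1,2) w=7
  Add (3,4) w=10
  Skip (4,5) w=13 (creates cycle)
  Skip (2,6) w=14 (creates cycle)
  Skip (4,6) w=14 (creates cycle)
MST weight = 36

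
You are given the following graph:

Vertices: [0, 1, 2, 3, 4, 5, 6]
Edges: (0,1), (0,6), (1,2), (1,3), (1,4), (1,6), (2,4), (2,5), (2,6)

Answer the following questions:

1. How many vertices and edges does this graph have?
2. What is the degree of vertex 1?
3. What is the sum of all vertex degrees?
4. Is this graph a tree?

Count: 7 vertices, 9 edges.
Vertex 1 has neighbors [0, 2, 3, 4, 6], degree = 5.
Handshaking lemma: 2 * 9 = 18.
A tree on 7 vertices has 6 edges. This graph has 9 edges (3 extra). Not a tree.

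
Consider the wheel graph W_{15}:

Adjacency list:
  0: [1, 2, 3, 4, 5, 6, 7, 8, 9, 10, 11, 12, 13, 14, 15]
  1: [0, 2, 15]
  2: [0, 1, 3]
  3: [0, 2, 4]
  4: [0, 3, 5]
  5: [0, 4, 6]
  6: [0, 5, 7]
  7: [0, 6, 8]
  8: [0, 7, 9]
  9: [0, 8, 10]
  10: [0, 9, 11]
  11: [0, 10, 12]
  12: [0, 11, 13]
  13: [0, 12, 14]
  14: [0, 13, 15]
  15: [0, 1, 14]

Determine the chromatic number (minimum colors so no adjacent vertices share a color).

W_{15} = C_{15} plus a hub adjacent to every cycle vertex.
The outer cycle needs 3 colors (odd cycle); the hub is adjacent to all of them so needs a fresh color.
Chromatic number = 3 + 1 = 4.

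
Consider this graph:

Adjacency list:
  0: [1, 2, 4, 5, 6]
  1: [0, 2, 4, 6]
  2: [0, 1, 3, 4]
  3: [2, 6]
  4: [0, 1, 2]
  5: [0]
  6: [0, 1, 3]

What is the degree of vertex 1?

Vertex 1 has neighbors [0, 2, 4, 6], so deg(1) = 4.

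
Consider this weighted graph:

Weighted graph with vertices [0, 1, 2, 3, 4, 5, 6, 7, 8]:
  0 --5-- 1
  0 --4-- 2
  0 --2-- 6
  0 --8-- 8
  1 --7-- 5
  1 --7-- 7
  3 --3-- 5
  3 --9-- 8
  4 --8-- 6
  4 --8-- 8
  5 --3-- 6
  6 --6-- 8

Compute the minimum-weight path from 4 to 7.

Using Dijkstra's algorithm from vertex 4:
Shortest path: 4 -> 6 -> 0 -> 1 -> 7
Total weight: 8 + 2 + 5 + 7 = 22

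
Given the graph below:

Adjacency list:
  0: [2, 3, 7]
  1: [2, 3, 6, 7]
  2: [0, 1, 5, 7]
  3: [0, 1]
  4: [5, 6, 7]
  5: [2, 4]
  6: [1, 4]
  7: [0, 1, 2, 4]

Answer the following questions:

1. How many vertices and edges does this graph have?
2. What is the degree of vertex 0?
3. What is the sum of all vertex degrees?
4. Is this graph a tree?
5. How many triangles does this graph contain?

Count: 8 vertices, 12 edges.
Vertex 0 has neighbors [2, 3, 7], degree = 3.
Handshaking lemma: 2 * 12 = 24.
A tree on 8 vertices has 7 edges. This graph has 12 edges (5 extra). Not a tree.
Number of triangles = 2.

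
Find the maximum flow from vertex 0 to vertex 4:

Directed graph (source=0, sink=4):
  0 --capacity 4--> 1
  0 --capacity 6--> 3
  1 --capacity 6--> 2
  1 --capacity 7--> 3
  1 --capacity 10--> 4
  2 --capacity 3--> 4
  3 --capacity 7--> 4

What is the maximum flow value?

Computing max flow:
  Flow on (0->1): 4/4
  Flow on (0->3): 6/6
  Flow on (1->4): 4/10
  Flow on (3->4): 6/7
Maximum flow = 10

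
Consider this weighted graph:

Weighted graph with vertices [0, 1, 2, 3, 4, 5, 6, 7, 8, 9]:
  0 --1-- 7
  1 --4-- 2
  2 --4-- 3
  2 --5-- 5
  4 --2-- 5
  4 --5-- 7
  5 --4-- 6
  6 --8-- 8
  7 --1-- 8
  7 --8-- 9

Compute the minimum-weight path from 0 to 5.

Using Dijkstra's algorithm from vertex 0:
Shortest path: 0 -> 7 -> 4 -> 5
Total weight: 1 + 5 + 2 = 8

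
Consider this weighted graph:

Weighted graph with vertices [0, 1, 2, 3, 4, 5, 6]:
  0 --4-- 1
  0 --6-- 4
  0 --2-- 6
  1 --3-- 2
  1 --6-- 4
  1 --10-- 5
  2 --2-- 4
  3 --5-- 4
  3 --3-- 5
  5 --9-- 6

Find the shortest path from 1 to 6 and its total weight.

Using Dijkstra's algorithm from vertex 1:
Shortest path: 1 -> 0 -> 6
Total weight: 4 + 2 = 6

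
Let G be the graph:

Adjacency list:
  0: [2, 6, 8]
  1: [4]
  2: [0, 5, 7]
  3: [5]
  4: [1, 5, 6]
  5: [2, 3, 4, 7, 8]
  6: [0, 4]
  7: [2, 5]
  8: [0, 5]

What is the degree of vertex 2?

Vertex 2 has neighbors [0, 5, 7], so deg(2) = 3.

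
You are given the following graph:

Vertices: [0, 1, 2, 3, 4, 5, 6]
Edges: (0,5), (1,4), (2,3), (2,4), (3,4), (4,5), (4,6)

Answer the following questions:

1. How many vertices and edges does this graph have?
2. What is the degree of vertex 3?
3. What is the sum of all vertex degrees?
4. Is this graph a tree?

Count: 7 vertices, 7 edges.
Vertex 3 has neighbors [2, 4], degree = 2.
Handshaking lemma: 2 * 7 = 14.
A tree on 7 vertices has 6 edges. This graph has 7 edges (1 extra). Not a tree.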